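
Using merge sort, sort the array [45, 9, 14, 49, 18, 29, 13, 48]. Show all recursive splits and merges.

Merge sort trace:

Split: [45, 9, 14, 49, 18, 29, 13, 48] -> [45, 9, 14, 49] and [18, 29, 13, 48]
  Split: [45, 9, 14, 49] -> [45, 9] and [14, 49]
    Split: [45, 9] -> [45] and [9]
    Merge: [45] + [9] -> [9, 45]
    Split: [14, 49] -> [14] and [49]
    Merge: [14] + [49] -> [14, 49]
  Merge: [9, 45] + [14, 49] -> [9, 14, 45, 49]
  Split: [18, 29, 13, 48] -> [18, 29] and [13, 48]
    Split: [18, 29] -> [18] and [29]
    Merge: [18] + [29] -> [18, 29]
    Split: [13, 48] -> [13] and [48]
    Merge: [13] + [48] -> [13, 48]
  Merge: [18, 29] + [13, 48] -> [13, 18, 29, 48]
Merge: [9, 14, 45, 49] + [13, 18, 29, 48] -> [9, 13, 14, 18, 29, 45, 48, 49]

Final sorted array: [9, 13, 14, 18, 29, 45, 48, 49]

The merge sort proceeds by recursively splitting the array and merging sorted halves.
After all merges, the sorted array is [9, 13, 14, 18, 29, 45, 48, 49].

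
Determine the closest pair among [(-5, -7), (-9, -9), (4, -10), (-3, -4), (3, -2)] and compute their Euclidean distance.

Computing all pairwise distances among 5 points:

d((-5, -7), (-9, -9)) = 4.4721
d((-5, -7), (4, -10)) = 9.4868
d((-5, -7), (-3, -4)) = 3.6056 <-- minimum
d((-5, -7), (3, -2)) = 9.434
d((-9, -9), (4, -10)) = 13.0384
d((-9, -9), (-3, -4)) = 7.8102
d((-9, -9), (3, -2)) = 13.8924
d((4, -10), (-3, -4)) = 9.2195
d((4, -10), (3, -2)) = 8.0623
d((-3, -4), (3, -2)) = 6.3246

Closest pair: (-5, -7) and (-3, -4) with distance 3.6056

The closest pair is (-5, -7) and (-3, -4) with Euclidean distance 3.6056. For 5 points, brute-force pairwise comparison is shown above. For large n, the divide-and-conquer algorithm (sort by x, recurse on halves, check the dividing strip) achieves O(n log n).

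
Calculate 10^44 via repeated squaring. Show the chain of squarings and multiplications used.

Computing 10^44 by squaring (build up from 10^1; each line after the first costs one multiplication):

10^1 = 10
10^2 = (10^1)^2 = 10^2 = 100
10^4 = (10^2)^2 = 100^2 = 10000
10^5 = 10 * 10^4 = 10 * 10000 = 100000
10^10 = (10^5)^2 = 100000^2 = 10000000000
10^11 = 10 * 10^10 = 10 * 10000000000 = 100000000000
10^22 = (10^11)^2 = 100000000000^2 = 10000000000000000000000
10^44 = (10^22)^2 = 10000000000000000000000^2 = 100000000000000000000000000000000000000000000

Result: 100000000000000000000000000000000000000000000
Multiplications needed: 7 (7 lines after 10^1)

10^44 = 100000000000000000000000000000000000000000000. Using exponentiation by squaring, this requires 7 multiplications. The key idea: if the exponent is even, square the half-power; if odd, multiply by the base once.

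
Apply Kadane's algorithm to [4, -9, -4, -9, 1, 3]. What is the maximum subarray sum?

Using Kadane's algorithm on [4, -9, -4, -9, 1, 3]:

Scanning through the array:
Position 1 (value -9): max_ending_here = -5, max_so_far = 4
Position 2 (value -4): max_ending_here = -4, max_so_far = 4
Position 3 (value -9): max_ending_here = -9, max_so_far = 4
Position 4 (value 1): max_ending_here = 1, max_so_far = 4
Position 5 (value 3): max_ending_here = 4, max_so_far = 4

Maximum subarray: [4]
Maximum sum: 4

The maximum subarray is [4] with sum 4. This subarray runs from index 0 to index 0.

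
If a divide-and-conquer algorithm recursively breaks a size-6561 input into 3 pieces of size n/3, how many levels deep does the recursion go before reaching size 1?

For divide and conquer with division factor 3:

Problem sizes at each level:
Level 0: 6561
Level 1: 2187
Level 2: 729
Level 3: 243
Level 4: 81
Level 5: 27
Level 6: 9
Level 7: 3
Level 8: 1

The root is level 0 and the size-1 base case is level 8 (the tree spans levels 0 through 8, i.e. 9 levels counting the root), so the depth is the number of divisions: log_3(6561) = 8

The recursion tree depth is log_3(6561) = 8. At each level, the problem size is divided by 3, so it takes 8 divisions to reduce to a base case of size 1. The algorithm makes 3 recursive calls at each level.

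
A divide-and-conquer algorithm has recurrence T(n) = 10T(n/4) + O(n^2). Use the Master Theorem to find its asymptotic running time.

Master Theorem for T(n) = 10T(n/4) + O(n^2):

a = 10, b = 4, c = 2
log_b(a) = log_4(10) = 1.6610

Case 3: c = 2 > log_4(10) = 1.6610
T(n) = O(n^2) = O(n^2)

For T(n) = 10T(n/4) + O(n^2): log_4(10) = 1.6610. This is Case 3 of the Master Theorem (c > log_b(a), work dominated by root), giving O(n^2).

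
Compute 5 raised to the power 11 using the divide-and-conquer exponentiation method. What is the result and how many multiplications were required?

Computing 5^11 by squaring (build up from 5^1; each line after the first costs one multiplication):

5^1 = 5
5^2 = (5^1)^2 = 5^2 = 25
5^4 = (5^2)^2 = 25^2 = 625
5^5 = 5 * 5^4 = 5 * 625 = 3125
5^10 = (5^5)^2 = 3125^2 = 9765625
5^11 = 5 * 5^10 = 5 * 9765625 = 48828125

Result: 48828125
Multiplications needed: 5 (5 lines after 5^1)

5^11 = 48828125. Using exponentiation by squaring, this requires 5 multiplications. The key idea: if the exponent is even, square the half-power; if odd, multiply by the base once.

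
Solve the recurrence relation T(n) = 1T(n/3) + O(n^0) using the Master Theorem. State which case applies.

Master Theorem for T(n) = 1T(n/3) + O(n^0):

a = 1, b = 3, c = 0
log_b(a) = log_3(1) = 0.0000

Case 2: c = 0 = log_3(1) = 0.0000
T(n) = O(n^0 log n) = O(log n)

For T(n) = 1T(n/3) + O(n^0): log_3(1) = 0.0000. This is Case 2 of the Master Theorem (c = log_b(a), equal work at all levels), giving O(log n).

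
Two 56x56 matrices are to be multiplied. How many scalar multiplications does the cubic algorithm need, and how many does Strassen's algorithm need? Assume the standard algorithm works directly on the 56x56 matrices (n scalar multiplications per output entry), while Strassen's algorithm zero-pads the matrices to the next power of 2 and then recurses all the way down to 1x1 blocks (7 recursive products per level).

Matrix multiplication for 56x56 matrices:

Strassen's algorithm requires power-of-2 dimensions. Pad 56x56 to 64x64 (next power of 2).

Standard algorithm: 56^3 = 175616 multiplications
Strassen's algorithm: 7^(log2(64)) = 7^6 = 117649 multiplications
Savings: 175616 - 117649 = 57967 multiplications

Standard: 175616 multiplications (56^3). Strassen: 117649 multiplications (7^6, after padding to 64x64). Strassen reduces 8 recursive multiplications to 7 at each level.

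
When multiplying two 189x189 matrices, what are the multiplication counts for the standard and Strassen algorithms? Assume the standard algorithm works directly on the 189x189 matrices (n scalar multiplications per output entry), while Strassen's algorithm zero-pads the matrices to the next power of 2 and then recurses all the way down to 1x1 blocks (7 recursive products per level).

Matrix multiplication for 189x189 matrices:

Strassen's algorithm requires power-of-2 dimensions. Pad 189x189 to 256x256 (next power of 2).

Standard algorithm: 189^3 = 6751269 multiplications
Strassen's algorithm: 7^(log2(256)) = 7^8 = 5764801 multiplications
Savings: 6751269 - 5764801 = 986468 multiplications

Standard: 6751269 multiplications (189^3). Strassen: 5764801 multiplications (7^8, after padding to 256x256). Strassen reduces 8 recursive multiplications to 7 at each level.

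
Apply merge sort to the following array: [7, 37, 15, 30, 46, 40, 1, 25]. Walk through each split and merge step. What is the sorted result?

Merge sort trace:

Split: [7, 37, 15, 30, 46, 40, 1, 25] -> [7, 37, 15, 30] and [46, 40, 1, 25]
  Split: [7, 37, 15, 30] -> [7, 37] and [15, 30]
    Split: [7, 37] -> [7] and [37]
    Merge: [7] + [37] -> [7, 37]
    Split: [15, 30] -> [15] and [30]
    Merge: [15] + [30] -> [15, 30]
  Merge: [7, 37] + [15, 30] -> [7, 15, 30, 37]
  Split: [46, 40, 1, 25] -> [46, 40] and [1, 25]
    Split: [46, 40] -> [46] and [40]
    Merge: [46] + [40] -> [40, 46]
    Split: [1, 25] -> [1] and [25]
    Merge: [1] + [25] -> [1, 25]
  Merge: [40, 46] + [1, 25] -> [1, 25, 40, 46]
Merge: [7, 15, 30, 37] + [1, 25, 40, 46] -> [1, 7, 15, 25, 30, 37, 40, 46]

Final sorted array: [1, 7, 15, 25, 30, 37, 40, 46]

The merge sort proceeds by recursively splitting the array and merging sorted halves.
After all merges, the sorted array is [1, 7, 15, 25, 30, 37, 40, 46].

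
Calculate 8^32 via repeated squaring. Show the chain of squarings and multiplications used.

Computing 8^32 by squaring (build up from 8^1; each line after the first costs one multiplication):

8^1 = 8
8^2 = (8^1)^2 = 8^2 = 64
8^4 = (8^2)^2 = 64^2 = 4096
8^8 = (8^4)^2 = 4096^2 = 16777216
8^16 = (8^8)^2 = 16777216^2 = 281474976710656
8^32 = (8^16)^2 = 281474976710656^2 = 79228162514264337593543950336

Result: 79228162514264337593543950336
Multiplications needed: 5 (5 lines after 8^1)

8^32 = 79228162514264337593543950336. Using exponentiation by squaring, this requires 5 multiplications. The key idea: if the exponent is even, square the half-power; if odd, multiply by the base once.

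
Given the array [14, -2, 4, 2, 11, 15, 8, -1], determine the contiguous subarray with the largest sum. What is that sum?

Using Kadane's algorithm on [14, -2, 4, 2, 11, 15, 8, -1]:

Scanning through the array:
Position 1 (value -2): max_ending_here = 12, max_so_far = 14
Position 2 (value 4): max_ending_here = 16, max_so_far = 16
Position 3 (value 2): max_ending_here = 18, max_so_far = 18
Position 4 (value 11): max_ending_here = 29, max_so_far = 29
Position 5 (value 15): max_ending_here = 44, max_so_far = 44
Position 6 (value 8): max_ending_here = 52, max_so_far = 52
Position 7 (value -1): max_ending_here = 51, max_so_far = 52

Maximum subarray: [14, -2, 4, 2, 11, 15, 8]
Maximum sum: 52

The maximum subarray is [14, -2, 4, 2, 11, 15, 8] with sum 52. This subarray runs from index 0 to index 6.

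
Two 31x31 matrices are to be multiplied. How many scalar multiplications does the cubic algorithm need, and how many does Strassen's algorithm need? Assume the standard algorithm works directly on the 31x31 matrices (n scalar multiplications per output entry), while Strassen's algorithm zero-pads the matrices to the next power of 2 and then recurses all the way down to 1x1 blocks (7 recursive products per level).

Matrix multiplication for 31x31 matrices:

Strassen's algorithm requires power-of-2 dimensions. Pad 31x31 to 32x32 (next power of 2).

Standard algorithm: 31^3 = 29791 multiplications
Strassen's algorithm: 7^(log2(32)) = 7^5 = 16807 multiplications
Savings: 29791 - 16807 = 12984 multiplications

Standard: 29791 multiplications (31^3). Strassen: 16807 multiplications (7^5, after padding to 32x32). Strassen reduces 8 recursive multiplications to 7 at each level.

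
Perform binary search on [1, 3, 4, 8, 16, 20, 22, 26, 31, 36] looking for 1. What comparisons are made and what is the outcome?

Binary search for 1 in [1, 3, 4, 8, 16, 20, 22, 26, 31, 36]:

lo=0, hi=9, mid=4, arr[mid]=16 -> 16 > 1, search left half
lo=0, hi=3, mid=1, arr[mid]=3 -> 3 > 1, search left half
lo=0, hi=0, mid=0, arr[mid]=1 -> Found target at index 0!

Binary search finds 1 at index 0 after 3 comparisons. The search repeatedly halves the search space by comparing with the middle element.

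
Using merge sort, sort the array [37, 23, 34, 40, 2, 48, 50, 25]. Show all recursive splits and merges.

Merge sort trace:

Split: [37, 23, 34, 40, 2, 48, 50, 25] -> [37, 23, 34, 40] and [2, 48, 50, 25]
  Split: [37, 23, 34, 40] -> [37, 23] and [34, 40]
    Split: [37, 23] -> [37] and [23]
    Merge: [37] + [23] -> [23, 37]
    Split: [34, 40] -> [34] and [40]
    Merge: [34] + [40] -> [34, 40]
  Merge: [23, 37] + [34, 40] -> [23, 34, 37, 40]
  Split: [2, 48, 50, 25] -> [2, 48] and [50, 25]
    Split: [2, 48] -> [2] and [48]
    Merge: [2] + [48] -> [2, 48]
    Split: [50, 25] -> [50] and [25]
    Merge: [50] + [25] -> [25, 50]
  Merge: [2, 48] + [25, 50] -> [2, 25, 48, 50]
Merge: [23, 34, 37, 40] + [2, 25, 48, 50] -> [2, 23, 25, 34, 37, 40, 48, 50]

Final sorted array: [2, 23, 25, 34, 37, 40, 48, 50]

The merge sort proceeds by recursively splitting the array and merging sorted halves.
After all merges, the sorted array is [2, 23, 25, 34, 37, 40, 48, 50].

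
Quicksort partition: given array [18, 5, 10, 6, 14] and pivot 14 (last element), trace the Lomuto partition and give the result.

Lomuto partition with pivot = 14:

Initial array: [18, 5, 10, 6, 14]

arr[0]=18 > 14: no swap
arr[1]=5 <= 14: swap with position 0, array becomes [5, 18, 10, 6, 14]
arr[2]=10 <= 14: swap with position 1, array becomes [5, 10, 18, 6, 14]
arr[3]=6 <= 14: swap with position 2, array becomes [5, 10, 6, 18, 14]

Place pivot at position 3: [5, 10, 6, 14, 18]
Pivot position: 3

After partitioning with pivot 14, the array becomes [5, 10, 6, 14, 18]. The pivot is placed at index 3. All elements to the left of the pivot are <= 14, and all elements to the right are > 14.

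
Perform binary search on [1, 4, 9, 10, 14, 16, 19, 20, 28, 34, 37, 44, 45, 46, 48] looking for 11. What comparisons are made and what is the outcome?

Binary search for 11 in [1, 4, 9, 10, 14, 16, 19, 20, 28, 34, 37, 44, 45, 46, 48]:

lo=0, hi=14, mid=7, arr[mid]=20 -> 20 > 11, search left half
lo=0, hi=6, mid=3, arr[mid]=10 -> 10 < 11, search right half
lo=4, hi=6, mid=5, arr[mid]=16 -> 16 > 11, search left half
lo=4, hi=4, mid=4, arr[mid]=14 -> 14 > 11, search left half
lo=4 > hi=3, target 11 not found

Binary search determines that 11 is not in the array after 4 comparisons. The search space was exhausted without finding the target.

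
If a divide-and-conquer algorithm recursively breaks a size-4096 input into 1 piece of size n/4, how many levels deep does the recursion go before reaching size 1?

For divide and conquer with division factor 4:

Problem sizes at each level:
Level 0: 4096
Level 1: 1024
Level 2: 256
Level 3: 64
Level 4: 16
Level 5: 4
Level 6: 1

The root is level 0 and the size-1 base case is level 6 (the tree spans levels 0 through 6, i.e. 7 levels counting the root), so the depth is the number of divisions: log_4(4096) = 6

The recursion tree depth is log_4(4096) = 6. At each level, the problem size is divided by 4, so it takes 6 divisions to reduce to a base case of size 1. The algorithm makes 1 recursive call at each level.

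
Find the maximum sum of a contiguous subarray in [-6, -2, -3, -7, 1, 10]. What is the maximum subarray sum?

Using Kadane's algorithm on [-6, -2, -3, -7, 1, 10]:

Scanning through the array:
Position 1 (value -2): max_ending_here = -2, max_so_far = -2
Position 2 (value -3): max_ending_here = -3, max_so_far = -2
Position 3 (value -7): max_ending_here = -7, max_so_far = -2
Position 4 (value 1): max_ending_here = 1, max_so_far = 1
Position 5 (value 10): max_ending_here = 11, max_so_far = 11

Maximum subarray: [1, 10]
Maximum sum: 11

The maximum subarray is [1, 10] with sum 11. This subarray runs from index 4 to index 5.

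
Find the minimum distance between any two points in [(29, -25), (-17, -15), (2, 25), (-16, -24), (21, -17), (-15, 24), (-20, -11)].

Computing all pairwise distances among 7 points:

d((29, -25), (-17, -15)) = 47.0744
d((29, -25), (2, 25)) = 56.8243
d((29, -25), (-16, -24)) = 45.0111
d((29, -25), (21, -17)) = 11.3137
d((29, -25), (-15, 24)) = 65.8559
d((29, -25), (-20, -11)) = 50.9608
d((-17, -15), (2, 25)) = 44.2832
d((-17, -15), (-16, -24)) = 9.0554
d((-17, -15), (21, -17)) = 38.0526
d((-17, -15), (-15, 24)) = 39.0512
d((-17, -15), (-20, -11)) = 5.0 <-- minimum
d((2, 25), (-16, -24)) = 52.2015
d((2, 25), (21, -17)) = 46.0977
d((2, 25), (-15, 24)) = 17.0294
d((2, 25), (-20, -11)) = 42.19
d((-16, -24), (21, -17)) = 37.6563
d((-16, -24), (-15, 24)) = 48.0104
d((-16, -24), (-20, -11)) = 13.6015
d((21, -17), (-15, 24)) = 54.5619
d((21, -17), (-20, -11)) = 41.4367
d((-15, 24), (-20, -11)) = 35.3553

Closest pair: (-17, -15) and (-20, -11) with distance 5.0

The closest pair is (-17, -15) and (-20, -11) with Euclidean distance 5.0. For 7 points, brute-force pairwise comparison is shown above. For large n, the divide-and-conquer algorithm (sort by x, recurse on halves, check the dividing strip) achieves O(n log n).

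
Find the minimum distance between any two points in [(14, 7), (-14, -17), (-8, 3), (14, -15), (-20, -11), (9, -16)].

Computing all pairwise distances among 6 points:

d((14, 7), (-14, -17)) = 36.8782
d((14, 7), (-8, 3)) = 22.3607
d((14, 7), (14, -15)) = 22.0
d((14, 7), (-20, -11)) = 38.4708
d((14, 7), (9, -16)) = 23.5372
d((-14, -17), (-8, 3)) = 20.8806
d((-14, -17), (14, -15)) = 28.0713
d((-14, -17), (-20, -11)) = 8.4853
d((-14, -17), (9, -16)) = 23.0217
d((-8, 3), (14, -15)) = 28.4253
d((-8, 3), (-20, -11)) = 18.4391
d((-8, 3), (9, -16)) = 25.4951
d((14, -15), (-20, -11)) = 34.2345
d((14, -15), (9, -16)) = 5.099 <-- minimum
d((-20, -11), (9, -16)) = 29.4279

Closest pair: (14, -15) and (9, -16) with distance 5.099

The closest pair is (14, -15) and (9, -16) with Euclidean distance 5.099. For 6 points, brute-force pairwise comparison is shown above. For large n, the divide-and-conquer algorithm (sort by x, recurse on halves, check the dividing strip) achieves O(n log n).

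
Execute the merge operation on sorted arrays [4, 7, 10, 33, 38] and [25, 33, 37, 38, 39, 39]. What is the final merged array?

Merging process:

Compare 4 vs 25: take 4 from left. Merged: [4]
Compare 7 vs 25: take 7 from left. Merged: [4, 7]
Compare 10 vs 25: take 10 from left. Merged: [4, 7, 10]
Compare 33 vs 25: take 25 from right. Merged: [4, 7, 10, 25]
Compare 33 vs 33: take 33 from left. Merged: [4, 7, 10, 25, 33]
Compare 38 vs 33: take 33 from right. Merged: [4, 7, 10, 25, 33, 33]
Compare 38 vs 37: take 37 from right. Merged: [4, 7, 10, 25, 33, 33, 37]
Compare 38 vs 38: take 38 from left. Merged: [4, 7, 10, 25, 33, 33, 37, 38]
Append remaining from right: [38, 39, 39]. Merged: [4, 7, 10, 25, 33, 33, 37, 38, 38, 39, 39]

Final merged array: [4, 7, 10, 25, 33, 33, 37, 38, 38, 39, 39]
Total comparisons: 8

The merged array is [4, 7, 10, 25, 33, 33, 37, 38, 38, 39, 39], requiring 8 comparisons. The merge step runs in O(n) time where n is the total number of elements.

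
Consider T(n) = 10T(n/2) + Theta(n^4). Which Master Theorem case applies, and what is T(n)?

Master Theorem for T(n) = 10T(n/2) + O(n^4):

a = 10, b = 2, c = 4
log_b(a) = log_2(10) = 3.3219

Case 3: c = 4 > log_2(10) = 3.3219
T(n) = O(n^4) = O(n^4)

For T(n) = 10T(n/2) + O(n^4): log_2(10) = 3.3219. This is Case 3 of the Master Theorem (c > log_b(a), work dominated by root), giving O(n^4).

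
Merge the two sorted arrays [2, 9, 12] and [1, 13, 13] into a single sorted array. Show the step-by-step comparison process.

Merging process:

Compare 2 vs 1: take 1 from right. Merged: [1]
Compare 2 vs 13: take 2 from left. Merged: [1, 2]
Compare 9 vs 13: take 9 from left. Merged: [1, 2, 9]
Compare 12 vs 13: take 12 from left. Merged: [1, 2, 9, 12]
Append remaining from right: [13, 13]. Merged: [1, 2, 9, 12, 13, 13]

Final merged array: [1, 2, 9, 12, 13, 13]
Total comparisons: 4

The merged array is [1, 2, 9, 12, 13, 13], requiring 4 comparisons. The merge step runs in O(n) time where n is the total number of elements.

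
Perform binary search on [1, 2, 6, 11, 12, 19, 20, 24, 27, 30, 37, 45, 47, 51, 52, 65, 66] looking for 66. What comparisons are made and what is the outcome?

Binary search for 66 in [1, 2, 6, 11, 12, 19, 20, 24, 27, 30, 37, 45, 47, 51, 52, 65, 66]:

lo=0, hi=16, mid=8, arr[mid]=27 -> 27 < 66, search right half
lo=9, hi=16, mid=12, arr[mid]=47 -> 47 < 66, search right half
lo=13, hi=16, mid=14, arr[mid]=52 -> 52 < 66, search right half
lo=15, hi=16, mid=15, arr[mid]=65 -> 65 < 66, search right half
lo=16, hi=16, mid=16, arr[mid]=66 -> Found target at index 16!

Binary search finds 66 at index 16 after 5 comparisons. The search repeatedly halves the search space by comparing with the middle element.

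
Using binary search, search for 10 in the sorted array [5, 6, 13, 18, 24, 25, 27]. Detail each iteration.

Binary search for 10 in [5, 6, 13, 18, 24, 25, 27]:

lo=0, hi=6, mid=3, arr[mid]=18 -> 18 > 10, search left half
lo=0, hi=2, mid=1, arr[mid]=6 -> 6 < 10, search right half
lo=2, hi=2, mid=2, arr[mid]=13 -> 13 > 10, search left half
lo=2 > hi=1, target 10 not found

Binary search determines that 10 is not in the array after 3 comparisons. The search space was exhausted without finding the target.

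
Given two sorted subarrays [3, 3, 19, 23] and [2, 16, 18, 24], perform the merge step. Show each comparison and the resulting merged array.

Merging process:

Compare 3 vs 2: take 2 from right. Merged: [2]
Compare 3 vs 16: take 3 from left. Merged: [2, 3]
Compare 3 vs 16: take 3 from left. Merged: [2, 3, 3]
Compare 19 vs 16: take 16 from right. Merged: [2, 3, 3, 16]
Compare 19 vs 18: take 18 from right. Merged: [2, 3, 3, 16, 18]
Compare 19 vs 24: take 19 from left. Merged: [2, 3, 3, 16, 18, 19]
Compare 23 vs 24: take 23 from left. Merged: [2, 3, 3, 16, 18, 19, 23]
Append remaining from right: [24]. Merged: [2, 3, 3, 16, 18, 19, 23, 24]

Final merged array: [2, 3, 3, 16, 18, 19, 23, 24]
Total comparisons: 7

The merged array is [2, 3, 3, 16, 18, 19, 23, 24], requiring 7 comparisons. The merge step runs in O(n) time where n is the total number of elements.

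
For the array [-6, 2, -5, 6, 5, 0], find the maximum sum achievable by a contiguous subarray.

Using Kadane's algorithm on [-6, 2, -5, 6, 5, 0]:

Scanning through the array:
Position 1 (value 2): max_ending_here = 2, max_so_far = 2
Position 2 (value -5): max_ending_here = -3, max_so_far = 2
Position 3 (value 6): max_ending_here = 6, max_so_far = 6
Position 4 (value 5): max_ending_here = 11, max_so_far = 11
Position 5 (value 0): max_ending_here = 11, max_so_far = 11

Maximum subarray: [6, 5]
Maximum sum: 11

The maximum subarray is [6, 5] with sum 11. This subarray runs from index 3 to index 4.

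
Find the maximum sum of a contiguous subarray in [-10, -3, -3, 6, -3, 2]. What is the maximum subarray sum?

Using Kadane's algorithm on [-10, -3, -3, 6, -3, 2]:

Scanning through the array:
Position 1 (value -3): max_ending_here = -3, max_so_far = -3
Position 2 (value -3): max_ending_here = -3, max_so_far = -3
Position 3 (value 6): max_ending_here = 6, max_so_far = 6
Position 4 (value -3): max_ending_here = 3, max_so_far = 6
Position 5 (value 2): max_ending_here = 5, max_so_far = 6

Maximum subarray: [6]
Maximum sum: 6

The maximum subarray is [6] with sum 6. This subarray runs from index 3 to index 3.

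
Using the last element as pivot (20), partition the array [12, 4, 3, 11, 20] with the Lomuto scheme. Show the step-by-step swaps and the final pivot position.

Lomuto partition with pivot = 20:

Initial array: [12, 4, 3, 11, 20]

arr[0]=12 <= 20: swap with position 0, array becomes [12, 4, 3, 11, 20]
arr[1]=4 <= 20: swap with position 1, array becomes [12, 4, 3, 11, 20]
arr[2]=3 <= 20: swap with position 2, array becomes [12, 4, 3, 11, 20]
arr[3]=11 <= 20: swap with position 3, array becomes [12, 4, 3, 11, 20]

Place pivot at position 4: [12, 4, 3, 11, 20]
Pivot position: 4

After partitioning with pivot 20, the array becomes [12, 4, 3, 11, 20]. The pivot is placed at index 4. All elements to the left of the pivot are <= 20, and all elements to the right are > 20.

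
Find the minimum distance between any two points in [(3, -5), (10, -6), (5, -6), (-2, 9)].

Computing all pairwise distances among 4 points:

d((3, -5), (10, -6)) = 7.0711
d((3, -5), (5, -6)) = 2.2361 <-- minimum
d((3, -5), (-2, 9)) = 14.8661
d((10, -6), (5, -6)) = 5.0
d((10, -6), (-2, 9)) = 19.2094
d((5, -6), (-2, 9)) = 16.5529

Closest pair: (3, -5) and (5, -6) with distance 2.2361

The closest pair is (3, -5) and (5, -6) with Euclidean distance 2.2361. For 4 points, brute-force pairwise comparison is shown above. For large n, the divide-and-conquer algorithm (sort by x, recurse on halves, check the dividing strip) achieves O(n log n).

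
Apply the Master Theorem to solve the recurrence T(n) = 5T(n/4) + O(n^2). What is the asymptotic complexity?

Master Theorem for T(n) = 5T(n/4) + O(n^2):

a = 5, b = 4, c = 2
log_b(a) = log_4(5) = 1.1610

Case 3: c = 2 > log_4(5) = 1.1610
T(n) = O(n^2) = O(n^2)

For T(n) = 5T(n/4) + O(n^2): log_4(5) = 1.1610. This is Case 3 of the Master Theorem (c > log_b(a), work dominated by root), giving O(n^2).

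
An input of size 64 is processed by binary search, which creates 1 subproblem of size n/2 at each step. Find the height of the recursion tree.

For divide and conquer with division factor 2:

Problem sizes at each level:
Level 0: 64
Level 1: 32
Level 2: 16
Level 3: 8
Level 4: 4
Level 5: 2
Level 6: 1

The root is level 0 and the size-1 base case is level 6 (the tree spans levels 0 through 6, i.e. 7 levels counting the root), so the depth is the number of divisions: log_2(64) = 6

The recursion tree depth is log_2(64) = 6. At each level, the problem size is divided by 2, so it takes 6 divisions to reduce to a base case of size 1. The algorithm makes 1 recursive call at each level.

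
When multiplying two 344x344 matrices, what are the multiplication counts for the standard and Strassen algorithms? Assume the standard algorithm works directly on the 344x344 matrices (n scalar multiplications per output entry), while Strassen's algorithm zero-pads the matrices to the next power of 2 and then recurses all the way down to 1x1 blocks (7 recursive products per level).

Matrix multiplication for 344x344 matrices:

Strassen's algorithm requires power-of-2 dimensions. Pad 344x344 to 512x512 (next power of 2).

Standard algorithm: 344^3 = 40707584 multiplications
Strassen's algorithm: 7^(log2(512)) = 7^9 = 40353607 multiplications
Savings: 40707584 - 40353607 = 353977 multiplications

Standard: 40707584 multiplications (344^3). Strassen: 40353607 multiplications (7^9, after padding to 512x512). Strassen reduces 8 recursive multiplications to 7 at each level.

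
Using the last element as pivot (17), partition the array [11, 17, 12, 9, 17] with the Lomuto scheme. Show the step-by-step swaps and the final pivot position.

Lomuto partition with pivot = 17:

Initial array: [11, 17, 12, 9, 17]

arr[0]=11 <= 17: swap with position 0, array becomes [11, 17, 12, 9, 17]
arr[1]=17 <= 17: swap with position 1, array becomes [11, 17, 12, 9, 17]
arr[2]=12 <= 17: swap with position 2, array becomes [11, 17, 12, 9, 17]
arr[3]=9 <= 17: swap with position 3, array becomes [11, 17, 12, 9, 17]

Place pivot at position 4: [11, 17, 12, 9, 17]
Pivot position: 4

After partitioning with pivot 17, the array becomes [11, 17, 12, 9, 17]. The pivot is placed at index 4. All elements to the left of the pivot are <= 17, and all elements to the right are > 17.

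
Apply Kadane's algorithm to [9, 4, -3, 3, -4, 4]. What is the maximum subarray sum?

Using Kadane's algorithm on [9, 4, -3, 3, -4, 4]:

Scanning through the array:
Position 1 (value 4): max_ending_here = 13, max_so_far = 13
Position 2 (value -3): max_ending_here = 10, max_so_far = 13
Position 3 (value 3): max_ending_here = 13, max_so_far = 13
Position 4 (value -4): max_ending_here = 9, max_so_far = 13
Position 5 (value 4): max_ending_here = 13, max_so_far = 13

Maximum subarray: [9, 4]
Maximum sum: 13

The maximum subarray is [9, 4] with sum 13. This subarray runs from index 0 to index 1.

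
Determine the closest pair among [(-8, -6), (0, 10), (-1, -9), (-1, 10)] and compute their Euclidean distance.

Computing all pairwise distances among 4 points:

d((-8, -6), (0, 10)) = 17.8885
d((-8, -6), (-1, -9)) = 7.6158
d((-8, -6), (-1, 10)) = 17.4642
d((0, 10), (-1, -9)) = 19.0263
d((0, 10), (-1, 10)) = 1.0 <-- minimum
d((-1, -9), (-1, 10)) = 19.0

Closest pair: (0, 10) and (-1, 10) with distance 1.0

The closest pair is (0, 10) and (-1, 10) with Euclidean distance 1.0. For 4 points, brute-force pairwise comparison is shown above. For large n, the divide-and-conquer algorithm (sort by x, recurse on halves, check the dividing strip) achieves O(n log n).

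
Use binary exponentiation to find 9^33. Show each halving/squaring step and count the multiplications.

Computing 9^33 by squaring (build up from 9^1; each line after the first costs one multiplication):

9^1 = 9
9^2 = (9^1)^2 = 9^2 = 81
9^4 = (9^2)^2 = 81^2 = 6561
9^8 = (9^4)^2 = 6561^2 = 43046721
9^16 = (9^8)^2 = 43046721^2 = 1853020188851841
9^32 = (9^16)^2 = 1853020188851841^2 = 3433683820292512484657849089281
9^33 = 9 * 9^32 = 9 * 3433683820292512484657849089281 = 30903154382632612361920641803529

Result: 30903154382632612361920641803529
Multiplications needed: 6 (6 lines after 9^1)

9^33 = 30903154382632612361920641803529. Using exponentiation by squaring, this requires 6 multiplications. The key idea: if the exponent is even, square the half-power; if odd, multiply by the base once.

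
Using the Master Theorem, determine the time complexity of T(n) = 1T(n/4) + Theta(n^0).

Master Theorem for T(n) = 1T(n/4) + O(n^0):

a = 1, b = 4, c = 0
log_b(a) = log_4(1) = 0.0000

Case 2: c = 0 = log_4(1) = 0.0000
T(n) = O(n^0 log n) = O(log n)

For T(n) = 1T(n/4) + O(n^0): log_4(1) = 0.0000. This is Case 2 of the Master Theorem (c = log_b(a), equal work at all levels), giving O(log n).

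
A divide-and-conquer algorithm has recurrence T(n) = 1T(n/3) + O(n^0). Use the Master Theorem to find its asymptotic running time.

Master Theorem for T(n) = 1T(n/3) + O(n^0):

a = 1, b = 3, c = 0
log_b(a) = log_3(1) = 0.0000

Case 2: c = 0 = log_3(1) = 0.0000
T(n) = O(n^0 log n) = O(log n)

For T(n) = 1T(n/3) + O(n^0): log_3(1) = 0.0000. This is Case 2 of the Master Theorem (c = log_b(a), equal work at all levels), giving O(log n).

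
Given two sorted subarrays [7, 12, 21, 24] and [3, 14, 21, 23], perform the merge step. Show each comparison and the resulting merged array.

Merging process:

Compare 7 vs 3: take 3 from right. Merged: [3]
Compare 7 vs 14: take 7 from left. Merged: [3, 7]
Compare 12 vs 14: take 12 from left. Merged: [3, 7, 12]
Compare 21 vs 14: take 14 from right. Merged: [3, 7, 12, 14]
Compare 21 vs 21: take 21 from left. Merged: [3, 7, 12, 14, 21]
Compare 24 vs 21: take 21 from right. Merged: [3, 7, 12, 14, 21, 21]
Compare 24 vs 23: take 23 from right. Merged: [3, 7, 12, 14, 21, 21, 23]
Append remaining from left: [24]. Merged: [3, 7, 12, 14, 21, 21, 23, 24]

Final merged array: [3, 7, 12, 14, 21, 21, 23, 24]
Total comparisons: 7

The merged array is [3, 7, 12, 14, 21, 21, 23, 24], requiring 7 comparisons. The merge step runs in O(n) time where n is the total number of elements.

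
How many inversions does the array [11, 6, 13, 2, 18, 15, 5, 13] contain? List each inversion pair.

Finding inversions in [11, 6, 13, 2, 18, 15, 5, 13]:

(0, 1): arr[0]=11 > arr[1]=6
(0, 3): arr[0]=11 > arr[3]=2
(0, 6): arr[0]=11 > arr[6]=5
(1, 3): arr[1]=6 > arr[3]=2
(1, 6): arr[1]=6 > arr[6]=5
(2, 3): arr[2]=13 > arr[3]=2
(2, 6): arr[2]=13 > arr[6]=5
(4, 5): arr[4]=18 > arr[5]=15
(4, 6): arr[4]=18 > arr[6]=5
(4, 7): arr[4]=18 > arr[7]=13
(5, 6): arr[5]=15 > arr[6]=5
(5, 7): arr[5]=15 > arr[7]=13

Total inversions: 12

The array has 12 inversion(s): (0,1), (0,3), (0,6), (1,3), (1,6), (2,3), (2,6), (4,5), (4,6), (4,7), (5,6), (5,7). Each pair (i,j) satisfies i < j and arr[i] > arr[j].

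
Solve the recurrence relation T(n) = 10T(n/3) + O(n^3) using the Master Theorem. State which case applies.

Master Theorem for T(n) = 10T(n/3) + O(n^3):

a = 10, b = 3, c = 3
log_b(a) = log_3(10) = 2.0959

Case 3: c = 3 > log_3(10) = 2.0959
T(n) = O(n^3) = O(n^3)

For T(n) = 10T(n/3) + O(n^3): log_3(10) = 2.0959. This is Case 3 of the Master Theorem (c > log_b(a), work dominated by root), giving O(n^3).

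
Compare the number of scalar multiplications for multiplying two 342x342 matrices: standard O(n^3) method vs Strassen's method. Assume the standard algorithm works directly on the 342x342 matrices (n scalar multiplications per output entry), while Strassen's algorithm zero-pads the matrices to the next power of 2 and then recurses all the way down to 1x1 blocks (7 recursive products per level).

Matrix multiplication for 342x342 matrices:

Strassen's algorithm requires power-of-2 dimensions. Pad 342x342 to 512x512 (next power of 2).

Standard algorithm: 342^3 = 40001688 multiplications
Strassen's algorithm: 7^(log2(512)) = 7^9 = 40353607 multiplications
Difference: 40001688 - 40353607 = -351919 (Strassen uses MORE here due to padding overhead — for small or just-over-power-of-2 n, padding can outweigh the per-level savings)

Standard: 40001688 multiplications (342^3). Strassen: 40353607 multiplications (7^9, after padding to 512x512). Strassen reduces 8 recursive multiplications to 7 at each level.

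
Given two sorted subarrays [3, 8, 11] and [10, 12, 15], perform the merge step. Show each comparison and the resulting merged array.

Merging process:

Compare 3 vs 10: take 3 from left. Merged: [3]
Compare 8 vs 10: take 8 from left. Merged: [3, 8]
Compare 11 vs 10: take 10 from right. Merged: [3, 8, 10]
Compare 11 vs 12: take 11 from left. Merged: [3, 8, 10, 11]
Append remaining from right: [12, 15]. Merged: [3, 8, 10, 11, 12, 15]

Final merged array: [3, 8, 10, 11, 12, 15]
Total comparisons: 4

The merged array is [3, 8, 10, 11, 12, 15], requiring 4 comparisons. The merge step runs in O(n) time where n is the total number of elements.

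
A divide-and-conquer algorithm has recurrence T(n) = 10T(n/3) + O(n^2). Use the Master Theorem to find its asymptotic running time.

Master Theorem for T(n) = 10T(n/3) + O(n^2):

a = 10, b = 3, c = 2
log_b(a) = log_3(10) = 2.0959

Case 1: c = 2 < log_3(10) = 2.0959
T(n) = O(n^(log_3 10))

For T(n) = 10T(n/3) + O(n^2): log_3(10) = 2.0959. This is Case 1 of the Master Theorem (c < log_b(a), work dominated by leaves), giving O(n^(log_3 10)).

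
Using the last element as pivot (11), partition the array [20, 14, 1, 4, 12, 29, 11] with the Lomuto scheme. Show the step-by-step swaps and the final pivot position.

Lomuto partition with pivot = 11:

Initial array: [20, 14, 1, 4, 12, 29, 11]

arr[0]=20 > 11: no swap
arr[1]=14 > 11: no swap
arr[2]=1 <= 11: swap with position 0, array becomes [1, 14, 20, 4, 12, 29, 11]
arr[3]=4 <= 11: swap with position 1, array becomes [1, 4, 20, 14, 12, 29, 11]
arr[4]=12 > 11: no swap
arr[5]=29 > 11: no swap

Place pivot at position 2: [1, 4, 11, 14, 12, 29, 20]
Pivot position: 2

After partitioning with pivot 11, the array becomes [1, 4, 11, 14, 12, 29, 20]. The pivot is placed at index 2. All elements to the left of the pivot are <= 11, and all elements to the right are > 11.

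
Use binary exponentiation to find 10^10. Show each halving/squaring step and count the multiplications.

Computing 10^10 by squaring (build up from 10^1; each line after the first costs one multiplication):

10^1 = 10
10^2 = (10^1)^2 = 10^2 = 100
10^4 = (10^2)^2 = 100^2 = 10000
10^5 = 10 * 10^4 = 10 * 10000 = 100000
10^10 = (10^5)^2 = 100000^2 = 10000000000

Result: 10000000000
Multiplications needed: 4 (4 lines after 10^1)

10^10 = 10000000000. Using exponentiation by squaring, this requires 4 multiplications. The key idea: if the exponent is even, square the half-power; if odd, multiply by the base once.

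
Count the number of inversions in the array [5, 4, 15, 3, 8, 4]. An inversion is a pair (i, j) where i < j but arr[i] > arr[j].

Finding inversions in [5, 4, 15, 3, 8, 4]:

(0, 1): arr[0]=5 > arr[1]=4
(0, 3): arr[0]=5 > arr[3]=3
(0, 5): arr[0]=5 > arr[5]=4
(1, 3): arr[1]=4 > arr[3]=3
(2, 3): arr[2]=15 > arr[3]=3
(2, 4): arr[2]=15 > arr[4]=8
(2, 5): arr[2]=15 > arr[5]=4
(4, 5): arr[4]=8 > arr[5]=4

Total inversions: 8

The array has 8 inversion(s): (0,1), (0,3), (0,5), (1,3), (2,3), (2,4), (2,5), (4,5). Each pair (i,j) satisfies i < j and arr[i] > arr[j].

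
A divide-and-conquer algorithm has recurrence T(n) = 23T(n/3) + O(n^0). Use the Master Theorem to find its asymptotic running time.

Master Theorem for T(n) = 23T(n/3) + O(n^0):

a = 23, b = 3, c = 0
log_b(a) = log_3(23) = 2.8540

Case 1: c = 0 < log_3(23) = 2.8540
T(n) = O(n^(log_3 23))

For T(n) = 23T(n/3) + O(n^0): log_3(23) = 2.8540. This is Case 1 of the Master Theorem (c < log_b(a), work dominated by leaves), giving O(n^(log_3 23)).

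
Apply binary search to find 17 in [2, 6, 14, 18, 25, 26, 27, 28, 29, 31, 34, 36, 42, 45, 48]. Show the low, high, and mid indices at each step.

Binary search for 17 in [2, 6, 14, 18, 25, 26, 27, 28, 29, 31, 34, 36, 42, 45, 48]:

lo=0, hi=14, mid=7, arr[mid]=28 -> 28 > 17, search left half
lo=0, hi=6, mid=3, arr[mid]=18 -> 18 > 17, search left half
lo=0, hi=2, mid=1, arr[mid]=6 -> 6 < 17, search right half
lo=2, hi=2, mid=2, arr[mid]=14 -> 14 < 17, search right half
lo=3 > hi=2, target 17 not found

Binary search determines that 17 is not in the array after 4 comparisons. The search space was exhausted without finding the target.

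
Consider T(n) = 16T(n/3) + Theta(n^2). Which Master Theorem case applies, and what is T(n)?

Master Theorem for T(n) = 16T(n/3) + O(n^2):

a = 16, b = 3, c = 2
log_b(a) = log_3(16) = 2.5237

Case 1: c = 2 < log_3(16) = 2.5237
T(n) = O(n^(log_3 16))

For T(n) = 16T(n/3) + O(n^2): log_3(16) = 2.5237. This is Case 1 of the Master Theorem (c < log_b(a), work dominated by leaves), giving O(n^(log_3 16)).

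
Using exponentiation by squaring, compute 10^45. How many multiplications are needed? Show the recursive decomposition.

Computing 10^45 by squaring (build up from 10^1; each line after the first costs one multiplication):

10^1 = 10
10^2 = (10^1)^2 = 10^2 = 100
10^4 = (10^2)^2 = 100^2 = 10000
10^5 = 10 * 10^4 = 10 * 10000 = 100000
10^10 = (10^5)^2 = 100000^2 = 10000000000
10^11 = 10 * 10^10 = 10 * 10000000000 = 100000000000
10^22 = (10^11)^2 = 100000000000^2 = 10000000000000000000000
10^44 = (10^22)^2 = 10000000000000000000000^2 = 100000000000000000000000000000000000000000000
10^45 = 10 * 10^44 = 10 * 100000000000000000000000000000000000000000000 = 1000000000000000000000000000000000000000000000

Result: 1000000000000000000000000000000000000000000000
Multiplications needed: 8 (8 lines after 10^1)

10^45 = 1000000000000000000000000000000000000000000000. Using exponentiation by squaring, this requires 8 multiplications. The key idea: if the exponent is even, square the half-power; if odd, multiply by the base once.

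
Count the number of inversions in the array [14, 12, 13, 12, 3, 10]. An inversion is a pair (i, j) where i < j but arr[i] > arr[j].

Finding inversions in [14, 12, 13, 12, 3, 10]:

(0, 1): arr[0]=14 > arr[1]=12
(0, 2): arr[0]=14 > arr[2]=13
(0, 3): arr[0]=14 > arr[3]=12
(0, 4): arr[0]=14 > arr[4]=3
(0, 5): arr[0]=14 > arr[5]=10
(1, 4): arr[1]=12 > arr[4]=3
(1, 5): arr[1]=12 > arr[5]=10
(2, 3): arr[2]=13 > arr[3]=12
(2, 4): arr[2]=13 > arr[4]=3
(2, 5): arr[2]=13 > arr[5]=10
(3, 4): arr[3]=12 > arr[4]=3
(3, 5): arr[3]=12 > arr[5]=10

Total inversions: 12

The array has 12 inversion(s): (0,1), (0,2), (0,3), (0,4), (0,5), (1,4), (1,5), (2,3), (2,4), (2,5), (3,4), (3,5). Each pair (i,j) satisfies i < j and arr[i] > arr[j].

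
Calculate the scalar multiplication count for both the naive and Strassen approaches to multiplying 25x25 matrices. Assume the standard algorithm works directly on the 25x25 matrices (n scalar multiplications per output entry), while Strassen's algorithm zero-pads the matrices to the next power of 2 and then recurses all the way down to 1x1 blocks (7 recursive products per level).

Matrix multiplication for 25x25 matrices:

Strassen's algorithm requires power-of-2 dimensions. Pad 25x25 to 32x32 (next power of 2).

Standard algorithm: 25^3 = 15625 multiplications
Strassen's algorithm: 7^(log2(32)) = 7^5 = 16807 multiplications
Difference: 15625 - 16807 = -1182 (Strassen uses MORE here due to padding overhead — for small or just-over-power-of-2 n, padding can outweigh the per-level savings)

Standard: 15625 multiplications (25^3). Strassen: 16807 multiplications (7^5, after padding to 32x32). Strassen reduces 8 recursive multiplications to 7 at each level.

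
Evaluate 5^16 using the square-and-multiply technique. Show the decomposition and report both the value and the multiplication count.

Computing 5^16 by squaring (build up from 5^1; each line after the first costs one multiplication):

5^1 = 5
5^2 = (5^1)^2 = 5^2 = 25
5^4 = (5^2)^2 = 25^2 = 625
5^8 = (5^4)^2 = 625^2 = 390625
5^16 = (5^8)^2 = 390625^2 = 152587890625

Result: 152587890625
Multiplications needed: 4 (4 lines after 5^1)

5^16 = 152587890625. Using exponentiation by squaring, this requires 4 multiplications. The key idea: if the exponent is even, square the half-power; if odd, multiply by the base once.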